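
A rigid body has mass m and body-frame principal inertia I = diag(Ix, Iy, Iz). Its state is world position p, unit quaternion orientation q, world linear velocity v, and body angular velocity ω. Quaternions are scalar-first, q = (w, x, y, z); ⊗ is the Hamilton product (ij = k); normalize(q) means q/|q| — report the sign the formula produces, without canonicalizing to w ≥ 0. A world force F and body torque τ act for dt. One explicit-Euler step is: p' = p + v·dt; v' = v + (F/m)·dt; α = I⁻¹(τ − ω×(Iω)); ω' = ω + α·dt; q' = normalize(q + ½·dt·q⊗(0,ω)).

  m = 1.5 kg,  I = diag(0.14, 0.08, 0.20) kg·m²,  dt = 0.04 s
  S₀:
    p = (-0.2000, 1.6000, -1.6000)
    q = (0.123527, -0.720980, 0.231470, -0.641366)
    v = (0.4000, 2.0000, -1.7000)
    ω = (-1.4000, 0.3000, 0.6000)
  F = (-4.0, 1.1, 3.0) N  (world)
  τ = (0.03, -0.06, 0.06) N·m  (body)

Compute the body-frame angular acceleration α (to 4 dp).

α = (0.0600, -1.3800, 0.1740)

precession coupling ω×(Iω) = (0.0216, 0.0504, 0.0252)
α = I⁻¹(τ − ω×Iω) = (0.0600, -1.3800, 0.1740)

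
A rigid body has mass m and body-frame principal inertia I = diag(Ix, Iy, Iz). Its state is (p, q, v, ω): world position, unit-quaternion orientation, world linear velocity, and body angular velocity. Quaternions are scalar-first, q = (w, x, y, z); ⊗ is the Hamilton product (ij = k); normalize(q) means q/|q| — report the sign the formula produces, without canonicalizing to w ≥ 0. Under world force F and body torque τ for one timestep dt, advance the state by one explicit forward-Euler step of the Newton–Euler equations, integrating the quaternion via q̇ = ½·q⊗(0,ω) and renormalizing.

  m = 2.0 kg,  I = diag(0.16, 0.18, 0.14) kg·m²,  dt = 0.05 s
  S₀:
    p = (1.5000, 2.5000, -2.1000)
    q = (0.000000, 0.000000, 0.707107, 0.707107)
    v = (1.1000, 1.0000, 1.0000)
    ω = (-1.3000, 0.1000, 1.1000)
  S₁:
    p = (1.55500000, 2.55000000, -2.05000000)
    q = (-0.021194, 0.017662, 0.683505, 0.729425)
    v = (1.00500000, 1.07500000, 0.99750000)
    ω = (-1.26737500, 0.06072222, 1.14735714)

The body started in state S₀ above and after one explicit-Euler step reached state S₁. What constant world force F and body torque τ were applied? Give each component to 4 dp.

F = (-3.8000, 3.0000, -0.1000)
τ = (0.1000, -0.1700, 0.1300)

ω₁ − ω₀ = (0.03262500, -0.03927778, 0.04735714)
gyro term ω₀×Iω₀ = (-0.0044, -0.0286, -0.0026)
I·α + gyro = (0.1000, -0.1700, 0.1300)
v₁ − v₀ = (-0.09500000, 0.07500000, -0.00250000)
applied force F = (-3.8000, 3.0000, -0.1000)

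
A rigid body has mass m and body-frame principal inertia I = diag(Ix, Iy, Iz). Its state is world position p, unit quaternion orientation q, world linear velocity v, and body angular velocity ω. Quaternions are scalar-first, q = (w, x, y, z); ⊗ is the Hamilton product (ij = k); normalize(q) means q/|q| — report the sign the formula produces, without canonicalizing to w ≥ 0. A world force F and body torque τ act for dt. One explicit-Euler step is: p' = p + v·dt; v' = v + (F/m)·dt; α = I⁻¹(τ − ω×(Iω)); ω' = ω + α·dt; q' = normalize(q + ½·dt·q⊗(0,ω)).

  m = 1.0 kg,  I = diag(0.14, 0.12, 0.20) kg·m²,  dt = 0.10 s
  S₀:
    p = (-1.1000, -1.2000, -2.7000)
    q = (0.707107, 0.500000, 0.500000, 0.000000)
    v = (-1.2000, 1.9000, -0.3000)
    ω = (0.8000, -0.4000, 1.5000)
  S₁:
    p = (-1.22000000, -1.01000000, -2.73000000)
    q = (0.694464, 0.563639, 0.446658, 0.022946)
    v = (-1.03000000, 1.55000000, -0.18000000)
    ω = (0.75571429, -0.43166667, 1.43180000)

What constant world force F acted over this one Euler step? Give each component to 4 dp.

v₁ − v₀ = (0.17000000, -0.35000000, 0.12000000)
m·(v₁−v₀)/dt = (1.7000, -3.5000, 1.2000)

F = (1.7000, -3.5000, 1.2000)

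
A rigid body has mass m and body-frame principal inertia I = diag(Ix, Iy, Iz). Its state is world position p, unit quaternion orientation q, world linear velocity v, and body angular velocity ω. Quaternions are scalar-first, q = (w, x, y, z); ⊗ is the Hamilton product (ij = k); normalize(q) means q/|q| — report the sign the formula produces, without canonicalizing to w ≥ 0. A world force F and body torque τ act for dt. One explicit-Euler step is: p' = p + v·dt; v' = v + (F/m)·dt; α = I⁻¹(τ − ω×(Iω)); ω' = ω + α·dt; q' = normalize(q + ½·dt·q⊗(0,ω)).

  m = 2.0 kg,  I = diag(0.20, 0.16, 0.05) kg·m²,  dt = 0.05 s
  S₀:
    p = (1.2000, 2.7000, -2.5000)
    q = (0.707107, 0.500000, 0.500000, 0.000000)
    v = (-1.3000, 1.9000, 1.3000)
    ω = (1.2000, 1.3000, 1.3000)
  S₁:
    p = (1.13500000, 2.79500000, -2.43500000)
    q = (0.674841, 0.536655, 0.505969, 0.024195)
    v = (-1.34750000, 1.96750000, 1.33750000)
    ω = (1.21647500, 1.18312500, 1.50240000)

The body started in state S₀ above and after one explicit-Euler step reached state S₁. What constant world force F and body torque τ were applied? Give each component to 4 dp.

F = (-1.9000, 2.7000, 1.5000)
τ = (-0.1200, -0.1400, 0.1400)

rate change Δω = (0.01647500, -0.11687500, 0.20240000)
τ = I·(Δω/dt) + ω₀×(Iω₀) = (-0.1200, -0.1400, 0.1400)
velocity change Δv = (-0.04750000, 0.06750000, 0.03750000)
m·(v₁−v₀)/dt = (-1.9000, 2.7000, 1.5000)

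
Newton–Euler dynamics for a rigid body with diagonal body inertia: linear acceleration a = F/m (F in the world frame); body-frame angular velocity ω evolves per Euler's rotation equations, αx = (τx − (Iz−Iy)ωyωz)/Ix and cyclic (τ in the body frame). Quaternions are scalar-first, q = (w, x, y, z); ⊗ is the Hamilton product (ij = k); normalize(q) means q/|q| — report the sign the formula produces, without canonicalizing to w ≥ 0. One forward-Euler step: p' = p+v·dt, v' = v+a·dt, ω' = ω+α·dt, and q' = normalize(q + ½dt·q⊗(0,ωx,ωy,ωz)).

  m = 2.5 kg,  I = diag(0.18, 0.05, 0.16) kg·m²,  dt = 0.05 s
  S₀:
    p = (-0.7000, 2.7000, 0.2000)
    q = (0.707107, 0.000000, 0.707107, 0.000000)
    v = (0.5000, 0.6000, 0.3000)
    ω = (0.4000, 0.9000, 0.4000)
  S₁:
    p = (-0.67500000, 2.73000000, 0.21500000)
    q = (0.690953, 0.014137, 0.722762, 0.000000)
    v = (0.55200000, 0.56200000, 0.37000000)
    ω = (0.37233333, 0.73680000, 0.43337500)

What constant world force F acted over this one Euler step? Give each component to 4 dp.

F = (2.6000, -1.9000, 3.5000)

Δv = v₁−v₀ = (0.05200000, -0.03800000, 0.07000000)
F = m·Δv/dt = (2.6000, -1.9000, 3.5000)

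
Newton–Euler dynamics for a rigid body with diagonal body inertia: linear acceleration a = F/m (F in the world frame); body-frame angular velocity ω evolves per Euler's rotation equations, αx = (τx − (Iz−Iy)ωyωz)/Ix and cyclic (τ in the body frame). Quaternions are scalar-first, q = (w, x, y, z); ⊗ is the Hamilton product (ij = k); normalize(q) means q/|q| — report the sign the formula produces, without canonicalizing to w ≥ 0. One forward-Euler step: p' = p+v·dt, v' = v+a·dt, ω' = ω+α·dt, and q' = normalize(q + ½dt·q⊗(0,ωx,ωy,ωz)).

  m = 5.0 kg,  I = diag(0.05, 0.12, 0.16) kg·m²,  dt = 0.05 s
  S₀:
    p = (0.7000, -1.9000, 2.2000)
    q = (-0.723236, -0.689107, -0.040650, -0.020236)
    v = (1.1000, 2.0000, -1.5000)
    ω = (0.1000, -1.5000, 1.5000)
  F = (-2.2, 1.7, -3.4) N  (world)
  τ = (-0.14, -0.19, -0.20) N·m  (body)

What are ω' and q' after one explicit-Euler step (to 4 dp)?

precession coupling ω×(Iω) = (-0.0900, -0.0165, -0.0105)
angular accel α = (-1.0000, -1.4458, -1.1844)
new body rate ω' = (0.0500, -1.5723, 1.4408)
q⊗(0,ω) = (0.0382897, -0.1636526, 2.1164909, -0.0471285)
updated quaternion q' = (-0.7213, -0.6922, 0.0122, -0.0214)

ω' = (0.0500, -1.5723, 1.4408)
q' = (-0.7213, -0.6922, 0.0122, -0.0214)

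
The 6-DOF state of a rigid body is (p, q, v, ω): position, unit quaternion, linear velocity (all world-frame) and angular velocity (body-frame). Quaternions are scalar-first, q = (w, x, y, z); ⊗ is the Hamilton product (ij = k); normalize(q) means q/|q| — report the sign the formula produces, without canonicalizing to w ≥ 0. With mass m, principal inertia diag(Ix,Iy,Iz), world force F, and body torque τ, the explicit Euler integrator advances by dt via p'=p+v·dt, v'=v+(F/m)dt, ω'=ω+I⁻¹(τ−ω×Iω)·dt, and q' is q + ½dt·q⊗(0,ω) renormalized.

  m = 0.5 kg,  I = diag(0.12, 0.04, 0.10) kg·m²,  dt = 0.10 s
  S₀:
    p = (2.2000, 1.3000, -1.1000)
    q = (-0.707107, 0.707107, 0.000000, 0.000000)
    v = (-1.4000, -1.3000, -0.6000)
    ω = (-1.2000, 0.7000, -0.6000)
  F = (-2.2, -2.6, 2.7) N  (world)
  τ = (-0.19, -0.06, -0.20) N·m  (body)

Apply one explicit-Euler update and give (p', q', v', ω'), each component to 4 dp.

p' = p + v·dt = (2.0600, 1.1700, -1.1600)
v' = v + a·dt = (-1.8400, -1.8200, -0.0600)
gyro term ω×Iω = (-0.0252, 0.0144, 0.0672)
α = I⁻¹(τ − ω×Iω) = (-1.3733, -1.8600, -2.6720)
new body rate ω' = (-1.3373, 0.5140, -0.8672)
Hamilton product q⊗(0,ω) = (0.8485284, 0.8485284, -0.0707107, 0.9192391)
updated quaternion q' = (-0.6628, 0.7474, -0.0035, 0.0458)

p' = (2.0600, 1.1700, -1.1600)
q' = (-0.6628, 0.7474, -0.0035, 0.0458)
v' = (-1.8400, -1.8200, -0.0600)
ω' = (-1.3373, 0.5140, -0.8672)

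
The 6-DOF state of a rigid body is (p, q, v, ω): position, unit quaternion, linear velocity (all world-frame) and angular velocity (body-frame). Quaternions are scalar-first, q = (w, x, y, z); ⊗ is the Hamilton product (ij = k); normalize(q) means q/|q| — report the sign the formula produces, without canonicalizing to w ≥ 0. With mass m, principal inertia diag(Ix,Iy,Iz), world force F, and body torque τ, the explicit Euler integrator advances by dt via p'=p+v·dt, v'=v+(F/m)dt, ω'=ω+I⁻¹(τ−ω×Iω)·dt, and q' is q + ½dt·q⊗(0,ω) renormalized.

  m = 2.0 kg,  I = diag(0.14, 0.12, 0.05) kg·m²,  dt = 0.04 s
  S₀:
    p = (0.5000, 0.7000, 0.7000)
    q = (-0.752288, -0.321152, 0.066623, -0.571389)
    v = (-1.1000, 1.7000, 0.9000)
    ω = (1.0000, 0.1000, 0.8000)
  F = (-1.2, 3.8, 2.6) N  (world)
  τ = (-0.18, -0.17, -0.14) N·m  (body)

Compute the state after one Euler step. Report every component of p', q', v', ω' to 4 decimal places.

p' = (0.4560, 0.7680, 0.7360)
q' = (-0.7366, -0.3339, 0.0588, -0.5852)
v' = (-1.1240, 1.7760, 0.9520)
ω' = (0.9502, 0.0193, 0.6896)

a = F/m = (-0.6000, 1.9000, 1.3000)
p' = p + v·dt = (0.4560, 0.7680, 0.7360)
new velocity v' = (-1.1240, 1.7760, 0.9520)
gyro term ω×Iω = (-0.0056, 0.0720, -0.0020)
(τ − ω×Iω)/I = (-1.2457, -2.0167, -2.7600)
new body rate ω' = (0.9502, 0.0193, 0.6896)
Hamilton product q⊗(0,ω) = (0.7716009, -0.6418507, -0.3896962, -0.7005686)
q' = normalize(q + ½dt·q⊗(0,ω)) = (-0.7366, -0.3339, 0.0588, -0.5852)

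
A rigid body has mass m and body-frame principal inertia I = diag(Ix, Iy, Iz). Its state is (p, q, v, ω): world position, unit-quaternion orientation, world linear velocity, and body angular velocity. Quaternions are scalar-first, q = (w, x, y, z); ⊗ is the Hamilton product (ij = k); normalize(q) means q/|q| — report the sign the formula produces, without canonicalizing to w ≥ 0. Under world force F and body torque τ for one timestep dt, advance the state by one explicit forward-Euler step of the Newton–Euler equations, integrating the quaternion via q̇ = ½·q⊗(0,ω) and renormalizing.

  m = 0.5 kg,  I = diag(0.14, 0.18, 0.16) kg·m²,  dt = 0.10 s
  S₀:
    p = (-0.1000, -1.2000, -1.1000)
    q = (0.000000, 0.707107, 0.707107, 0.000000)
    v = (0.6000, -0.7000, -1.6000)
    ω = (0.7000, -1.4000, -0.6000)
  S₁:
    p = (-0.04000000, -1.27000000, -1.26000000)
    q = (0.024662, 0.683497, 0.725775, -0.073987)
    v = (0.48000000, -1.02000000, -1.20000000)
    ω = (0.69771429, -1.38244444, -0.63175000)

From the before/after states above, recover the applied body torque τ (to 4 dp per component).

τ = (-0.0200, 0.0400, -0.0900)

ω₁ − ω₀ = (-0.00228571, 0.01755556, -0.03175000)
ω₀×(Iω₀) = (-0.0168, 0.0084, -0.0392)
I·α + gyro = (-0.0200, 0.0400, -0.0900)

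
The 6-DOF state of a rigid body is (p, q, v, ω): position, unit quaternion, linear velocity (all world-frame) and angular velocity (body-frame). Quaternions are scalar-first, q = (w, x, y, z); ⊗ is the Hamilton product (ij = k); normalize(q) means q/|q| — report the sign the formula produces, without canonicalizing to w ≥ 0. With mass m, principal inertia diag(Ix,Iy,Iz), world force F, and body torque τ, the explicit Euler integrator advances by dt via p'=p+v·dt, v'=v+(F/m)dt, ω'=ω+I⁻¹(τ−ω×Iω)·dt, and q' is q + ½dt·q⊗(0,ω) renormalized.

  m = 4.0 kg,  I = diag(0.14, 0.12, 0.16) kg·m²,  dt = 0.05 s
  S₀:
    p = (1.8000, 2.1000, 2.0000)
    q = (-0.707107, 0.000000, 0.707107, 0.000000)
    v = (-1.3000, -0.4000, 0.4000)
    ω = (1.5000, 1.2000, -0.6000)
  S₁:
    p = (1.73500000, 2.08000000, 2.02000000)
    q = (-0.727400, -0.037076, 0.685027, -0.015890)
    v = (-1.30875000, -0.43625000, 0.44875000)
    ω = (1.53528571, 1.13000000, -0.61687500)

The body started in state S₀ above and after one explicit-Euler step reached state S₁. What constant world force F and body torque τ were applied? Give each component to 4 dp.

rate change Δω = (0.03528571, -0.07000000, -0.01687500)
gyro term ω₀×Iω₀ = (-0.0288, 0.0180, -0.0360)
I·α + gyro = (0.0700, -0.1500, -0.0900)
Δv = v₁−v₀ = (-0.00875000, -0.03625000, 0.04875000)
m·(v₁−v₀)/dt = (-0.7000, -2.9000, 3.9000)

F = (-0.7000, -2.9000, 3.9000)
τ = (0.0700, -0.1500, -0.0900)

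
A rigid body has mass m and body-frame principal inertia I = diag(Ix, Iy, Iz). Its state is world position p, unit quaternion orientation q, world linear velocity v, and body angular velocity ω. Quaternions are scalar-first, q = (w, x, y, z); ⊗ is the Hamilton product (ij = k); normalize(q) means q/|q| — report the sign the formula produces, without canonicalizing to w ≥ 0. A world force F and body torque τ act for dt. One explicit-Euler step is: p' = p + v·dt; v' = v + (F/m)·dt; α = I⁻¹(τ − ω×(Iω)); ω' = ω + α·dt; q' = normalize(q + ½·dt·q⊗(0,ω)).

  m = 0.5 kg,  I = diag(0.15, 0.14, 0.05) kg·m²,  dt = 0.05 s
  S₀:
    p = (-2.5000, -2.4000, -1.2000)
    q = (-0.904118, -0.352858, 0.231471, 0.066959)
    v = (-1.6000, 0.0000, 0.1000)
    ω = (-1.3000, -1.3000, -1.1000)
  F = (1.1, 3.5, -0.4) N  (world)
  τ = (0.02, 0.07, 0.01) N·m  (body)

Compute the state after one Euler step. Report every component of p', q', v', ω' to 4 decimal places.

p' = (-2.5800, -2.4000, -1.1950)
q' = (-0.9049, -0.3272, 0.2486, 0.1107)
v' = (-1.4900, 0.3500, 0.0600)
ω' = (-1.2504, -1.3261, -1.0731)

a = (2.2000, 7.0000, -0.8000)
p' = p + v·dt = (-2.5800, -2.4000, -1.1950)
v' = v + a·dt = (-1.4900, 0.3500, 0.0600)
ω×(Iω) gyroscopic = (-0.1287, 0.1430, -0.0169)
angular accel α = (0.9913, -0.5214, 0.5380)
ω' = ω + α·dt = (-1.2504, -1.3261, -1.0731)
q⊗(0,ω) = (-0.0841482, 1.0077820, 0.7001629, 1.7541575)
q + ½dt·q⊗(0,ω), renormalized = (-0.9049, -0.3272, 0.2486, 0.1107)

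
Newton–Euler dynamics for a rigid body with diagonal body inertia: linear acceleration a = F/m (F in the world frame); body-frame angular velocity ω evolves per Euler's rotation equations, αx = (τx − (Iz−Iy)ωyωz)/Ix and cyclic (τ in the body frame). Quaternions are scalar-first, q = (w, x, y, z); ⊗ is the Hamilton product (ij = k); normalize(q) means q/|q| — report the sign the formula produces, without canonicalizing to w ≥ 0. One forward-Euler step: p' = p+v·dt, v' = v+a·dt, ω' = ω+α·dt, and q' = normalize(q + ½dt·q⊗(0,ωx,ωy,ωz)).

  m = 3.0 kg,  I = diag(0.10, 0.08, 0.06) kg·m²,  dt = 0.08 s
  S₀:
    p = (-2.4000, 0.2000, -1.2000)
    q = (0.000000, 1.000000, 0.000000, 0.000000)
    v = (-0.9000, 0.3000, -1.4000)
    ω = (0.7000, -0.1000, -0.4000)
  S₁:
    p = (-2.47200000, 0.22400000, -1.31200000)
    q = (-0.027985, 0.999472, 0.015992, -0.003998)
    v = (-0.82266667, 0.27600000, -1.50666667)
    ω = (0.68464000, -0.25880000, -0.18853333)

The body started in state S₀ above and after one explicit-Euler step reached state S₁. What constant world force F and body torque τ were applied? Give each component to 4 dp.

ω₁ − ω₀ = (-0.01536000, -0.15880000, 0.21146667)
I·α + gyro = (-0.0200, -0.1700, 0.1600)
velocity change Δv = (0.07733333, -0.02400000, -0.10666667)
m·(v₁−v₀)/dt = (2.9000, -0.9000, -4.0000)

F = (2.9000, -0.9000, -4.0000)
τ = (-0.0200, -0.1700, 0.1600)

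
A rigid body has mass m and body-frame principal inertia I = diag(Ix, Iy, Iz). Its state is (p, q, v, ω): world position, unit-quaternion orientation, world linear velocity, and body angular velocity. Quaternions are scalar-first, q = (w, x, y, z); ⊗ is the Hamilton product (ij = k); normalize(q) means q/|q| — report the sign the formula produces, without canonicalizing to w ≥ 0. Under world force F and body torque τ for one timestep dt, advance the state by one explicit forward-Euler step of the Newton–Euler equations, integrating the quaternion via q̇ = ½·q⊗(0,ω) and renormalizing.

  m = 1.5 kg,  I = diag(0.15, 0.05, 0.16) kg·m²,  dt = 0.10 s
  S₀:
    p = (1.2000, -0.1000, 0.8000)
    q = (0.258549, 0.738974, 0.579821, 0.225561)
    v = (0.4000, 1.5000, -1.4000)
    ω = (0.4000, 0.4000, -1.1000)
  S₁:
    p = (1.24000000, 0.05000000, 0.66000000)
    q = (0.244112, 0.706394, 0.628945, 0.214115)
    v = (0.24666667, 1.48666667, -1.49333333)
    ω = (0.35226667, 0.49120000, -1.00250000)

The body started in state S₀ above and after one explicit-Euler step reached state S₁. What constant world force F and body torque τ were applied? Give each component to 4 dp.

Δv = v₁−v₀ = (-0.15333333, -0.01333333, -0.09333333)
applied force F = (-2.3000, -0.2000, -1.4000)
Δω = ω₁−ω₀ = (-0.04773333, 0.09120000, 0.09750000)
ω₀×(Iω₀) = (-0.0484, 0.0044, -0.0160)
I·α + gyro = (-0.1200, 0.0500, 0.1400)

F = (-2.3000, -0.2000, -1.4000)
τ = (-0.1200, 0.0500, 0.1400)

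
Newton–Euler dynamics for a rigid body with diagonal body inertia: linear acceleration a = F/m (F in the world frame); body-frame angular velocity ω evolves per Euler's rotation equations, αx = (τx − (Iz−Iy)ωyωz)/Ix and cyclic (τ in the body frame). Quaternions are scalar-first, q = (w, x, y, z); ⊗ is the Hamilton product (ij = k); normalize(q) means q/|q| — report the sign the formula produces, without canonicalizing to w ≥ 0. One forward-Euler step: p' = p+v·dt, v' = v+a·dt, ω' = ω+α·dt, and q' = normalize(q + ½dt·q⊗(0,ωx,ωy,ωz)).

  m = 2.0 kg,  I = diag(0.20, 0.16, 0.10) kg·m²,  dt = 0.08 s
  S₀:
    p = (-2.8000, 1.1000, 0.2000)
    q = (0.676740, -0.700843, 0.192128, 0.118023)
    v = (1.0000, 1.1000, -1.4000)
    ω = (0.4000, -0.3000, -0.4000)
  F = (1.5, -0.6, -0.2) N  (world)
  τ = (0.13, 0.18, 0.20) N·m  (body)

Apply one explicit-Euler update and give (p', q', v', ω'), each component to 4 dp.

(τ − ω×Iω)/I = (0.6860, 1.2250, 1.9520)
ω' = ω + α·dt = (0.4549, -0.2020, -0.2438)
2q̇ = q⊗(0,ω) = (0.3851848, 0.2292517, -0.4361500, -0.1372943)
q' = normalize(q + ½dt·q⊗(0,ω)) = (0.6919, -0.6914, 0.1746, 0.1125)
a = (0.7500, -0.3000, -0.1000)
p' = p + v·dt = (-2.7200, 1.1880, 0.0880)
v' = v + a·dt = (1.0600, 1.0760, -1.4080)

p' = (-2.7200, 1.1880, 0.0880)
q' = (0.6919, -0.6914, 0.1746, 0.1125)
v' = (1.0600, 1.0760, -1.4080)
ω' = (0.4549, -0.2020, -0.2438)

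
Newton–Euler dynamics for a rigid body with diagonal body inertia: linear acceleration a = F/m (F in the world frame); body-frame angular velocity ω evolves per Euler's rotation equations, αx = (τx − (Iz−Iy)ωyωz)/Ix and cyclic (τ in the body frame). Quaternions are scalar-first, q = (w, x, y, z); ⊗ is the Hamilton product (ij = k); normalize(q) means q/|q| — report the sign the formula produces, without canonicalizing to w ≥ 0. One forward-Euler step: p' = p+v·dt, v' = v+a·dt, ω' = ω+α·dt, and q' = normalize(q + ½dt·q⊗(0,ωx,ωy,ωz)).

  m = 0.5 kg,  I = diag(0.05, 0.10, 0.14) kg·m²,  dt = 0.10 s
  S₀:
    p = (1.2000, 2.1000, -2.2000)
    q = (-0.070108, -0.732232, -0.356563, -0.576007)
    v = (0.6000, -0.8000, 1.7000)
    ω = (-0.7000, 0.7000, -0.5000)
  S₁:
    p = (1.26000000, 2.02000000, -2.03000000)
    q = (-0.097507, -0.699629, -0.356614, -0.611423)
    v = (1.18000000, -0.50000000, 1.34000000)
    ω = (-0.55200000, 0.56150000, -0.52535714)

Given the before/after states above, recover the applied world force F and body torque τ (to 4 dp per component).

Δω = ω₁−ω₀ = (0.14800000, -0.13850000, -0.02535714)
gyro term ω₀×Iω₀ = (-0.0140, -0.0315, -0.0245)
applied torque τ = (0.0600, -0.1700, -0.0600)
v₁ − v₀ = (0.58000000, 0.30000000, -0.36000000)
m·(v₁−v₀)/dt = (2.9000, 1.5000, -1.8000)

F = (2.9000, 1.5000, -1.8000)
τ = (0.0600, -0.1700, -0.0600)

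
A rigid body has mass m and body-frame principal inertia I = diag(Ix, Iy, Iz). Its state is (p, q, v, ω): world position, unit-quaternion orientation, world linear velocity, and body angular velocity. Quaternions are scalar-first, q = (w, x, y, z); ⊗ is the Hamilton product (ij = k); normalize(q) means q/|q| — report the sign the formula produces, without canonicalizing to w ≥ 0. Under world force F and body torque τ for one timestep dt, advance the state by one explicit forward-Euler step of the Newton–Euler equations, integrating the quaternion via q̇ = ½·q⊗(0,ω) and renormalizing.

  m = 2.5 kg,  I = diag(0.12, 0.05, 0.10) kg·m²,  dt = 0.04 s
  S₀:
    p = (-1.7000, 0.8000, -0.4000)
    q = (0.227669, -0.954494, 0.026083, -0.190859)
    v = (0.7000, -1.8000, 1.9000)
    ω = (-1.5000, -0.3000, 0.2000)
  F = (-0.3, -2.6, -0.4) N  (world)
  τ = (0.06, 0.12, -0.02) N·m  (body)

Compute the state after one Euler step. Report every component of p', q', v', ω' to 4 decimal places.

p' = (-1.6720, 0.7280, -0.3240)
q' = (0.1999, -0.9619, 0.0342, -0.1834)
v' = (0.6952, -1.8416, 1.8936)
ω' = (-1.4790, -0.1992, 0.2046)

precession coupling ω×(Iω) = (-0.0030, -0.0060, -0.0315)
α = I⁻¹(τ − ω×Iω) = (0.5250, 2.5200, 0.1150)
new body rate ω' = (-1.4790, -0.1992, 0.2046)
q⊗(0,ω) = (-1.3857443, -0.3935446, 0.4088866, 0.3710065)
updated quaternion q' = (0.1999, -0.9619, 0.0342, -0.1834)
a = F/m = (-0.1200, -1.0400, -0.1600)
new position p' = (-1.6720, 0.7280, -0.3240)
v' = v + a·dt = (0.6952, -1.8416, 1.8936)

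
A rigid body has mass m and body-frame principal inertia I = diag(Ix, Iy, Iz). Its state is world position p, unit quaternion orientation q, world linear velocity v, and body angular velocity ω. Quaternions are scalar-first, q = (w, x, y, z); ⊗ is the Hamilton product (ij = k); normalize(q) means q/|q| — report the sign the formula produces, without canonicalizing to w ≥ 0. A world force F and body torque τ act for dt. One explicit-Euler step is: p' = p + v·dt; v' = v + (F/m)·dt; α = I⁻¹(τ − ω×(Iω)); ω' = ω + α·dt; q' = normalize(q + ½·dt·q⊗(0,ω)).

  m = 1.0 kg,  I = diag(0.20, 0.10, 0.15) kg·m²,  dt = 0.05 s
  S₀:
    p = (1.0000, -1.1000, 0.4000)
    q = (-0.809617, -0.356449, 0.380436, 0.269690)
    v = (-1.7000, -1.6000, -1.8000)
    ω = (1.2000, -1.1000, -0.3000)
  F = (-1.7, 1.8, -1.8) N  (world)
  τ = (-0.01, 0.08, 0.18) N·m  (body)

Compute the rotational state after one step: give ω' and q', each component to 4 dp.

ω' = (1.1934, -1.0510, -0.2840)
q' = (-0.7858, -0.3759, 0.4078, 0.2739)

precession coupling ω×(Iω) = (0.0165, -0.0180, 0.1320)
(τ − ω×Iω)/I = (-0.1325, 0.9800, 0.3200)
ω + α·dt = (1.1934, -1.0510, -0.2840)
q⊗(0,ω) = (0.9271254, -0.7890122, 1.1072720, 0.1784558)
q' = normalize(q + ½dt·q⊗(0,ω)) = (-0.7858, -0.3759, 0.4078, 0.2739)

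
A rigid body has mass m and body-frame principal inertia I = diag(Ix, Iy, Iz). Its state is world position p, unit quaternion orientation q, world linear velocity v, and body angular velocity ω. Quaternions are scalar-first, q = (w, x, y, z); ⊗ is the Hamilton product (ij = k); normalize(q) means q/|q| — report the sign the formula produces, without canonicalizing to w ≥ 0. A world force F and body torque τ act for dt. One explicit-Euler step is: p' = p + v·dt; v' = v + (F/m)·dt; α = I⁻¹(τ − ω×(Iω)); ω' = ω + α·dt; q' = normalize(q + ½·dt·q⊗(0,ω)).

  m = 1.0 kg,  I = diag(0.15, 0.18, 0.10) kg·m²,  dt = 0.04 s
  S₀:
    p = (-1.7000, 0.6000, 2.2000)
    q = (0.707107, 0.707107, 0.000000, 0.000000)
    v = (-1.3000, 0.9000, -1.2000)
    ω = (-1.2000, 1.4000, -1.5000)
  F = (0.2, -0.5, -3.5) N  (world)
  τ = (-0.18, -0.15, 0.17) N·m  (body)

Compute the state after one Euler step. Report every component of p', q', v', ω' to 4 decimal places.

a = F/m = (0.2000, -0.5000, -3.5000)
new position p' = (-1.7520, 0.6360, 2.1520)
v + (F/m)dt = (-1.2920, 0.8800, -1.3400)
(τ − ω×Iω)/I = (-2.3200, -1.3333, 2.2040)
ω + α·dt = (-1.2928, 1.3467, -1.4118)
2q̇ = q⊗(0,ω) = (0.8485284, -0.8485284, 2.0506103, -0.0707107)
q' = normalize(q + ½dt·q⊗(0,ω)) = (0.7233, 0.6894, 0.0410, -0.0014)

p' = (-1.7520, 0.6360, 2.1520)
q' = (0.7233, 0.6894, 0.0410, -0.0014)
v' = (-1.2920, 0.8800, -1.3400)
ω' = (-1.2928, 1.3467, -1.4118)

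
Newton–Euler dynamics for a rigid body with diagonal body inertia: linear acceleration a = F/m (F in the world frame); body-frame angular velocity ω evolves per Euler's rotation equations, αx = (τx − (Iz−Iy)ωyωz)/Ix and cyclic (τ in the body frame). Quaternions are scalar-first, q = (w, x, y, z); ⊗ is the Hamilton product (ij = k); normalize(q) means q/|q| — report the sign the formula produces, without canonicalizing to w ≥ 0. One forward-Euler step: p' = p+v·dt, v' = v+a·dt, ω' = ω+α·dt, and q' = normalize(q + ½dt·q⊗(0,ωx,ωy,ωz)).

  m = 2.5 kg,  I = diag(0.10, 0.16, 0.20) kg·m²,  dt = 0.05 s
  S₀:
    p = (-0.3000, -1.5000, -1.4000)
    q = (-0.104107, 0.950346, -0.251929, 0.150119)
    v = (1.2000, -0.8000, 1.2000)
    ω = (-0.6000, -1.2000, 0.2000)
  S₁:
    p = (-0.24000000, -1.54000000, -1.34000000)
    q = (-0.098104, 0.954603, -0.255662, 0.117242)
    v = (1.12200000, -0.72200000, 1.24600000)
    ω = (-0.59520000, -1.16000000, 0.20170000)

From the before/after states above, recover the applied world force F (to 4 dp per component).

F = (-3.9000, 3.9000, 2.3000)

velocity change Δv = (-0.07800000, 0.07800000, 0.04600000)
F = m·Δv/dt = (-3.9000, 3.9000, 2.3000)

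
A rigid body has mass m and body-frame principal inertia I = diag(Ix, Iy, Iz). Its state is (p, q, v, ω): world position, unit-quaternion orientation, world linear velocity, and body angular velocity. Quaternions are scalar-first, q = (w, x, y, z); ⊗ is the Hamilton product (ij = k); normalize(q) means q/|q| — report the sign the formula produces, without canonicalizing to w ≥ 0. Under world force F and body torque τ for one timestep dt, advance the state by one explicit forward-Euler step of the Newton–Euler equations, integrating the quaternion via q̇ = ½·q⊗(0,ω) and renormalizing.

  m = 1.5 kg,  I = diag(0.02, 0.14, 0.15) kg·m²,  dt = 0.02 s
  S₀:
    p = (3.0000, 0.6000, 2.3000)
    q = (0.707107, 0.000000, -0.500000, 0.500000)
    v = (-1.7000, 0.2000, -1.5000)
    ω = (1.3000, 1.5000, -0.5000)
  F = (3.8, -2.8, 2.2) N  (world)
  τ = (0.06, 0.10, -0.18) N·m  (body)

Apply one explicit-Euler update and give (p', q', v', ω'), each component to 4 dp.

p' = (2.9660, 0.6040, 2.2700)
q' = (0.7170, 0.0042, -0.4828, 0.5029)
v' = (-1.6493, 0.1627, -1.4707)
ω' = (1.3675, 1.5022, -0.5552)

angular accel α = (3.3750, 0.1107, -2.7600)
ω' = ω + α·dt = (1.3675, 1.5022, -0.5552)
Hamilton product q⊗(0,ω) = (1.0000000, 0.4192391, 1.7106605, 0.2964465)
updated quaternion q' = (0.7170, 0.0042, -0.4828, 0.5029)
a = (2.5333, -1.8667, 1.4667)
p + v·dt = (2.9660, 0.6040, 2.2700)
v + (F/m)dt = (-1.6493, 0.1627, -1.4707)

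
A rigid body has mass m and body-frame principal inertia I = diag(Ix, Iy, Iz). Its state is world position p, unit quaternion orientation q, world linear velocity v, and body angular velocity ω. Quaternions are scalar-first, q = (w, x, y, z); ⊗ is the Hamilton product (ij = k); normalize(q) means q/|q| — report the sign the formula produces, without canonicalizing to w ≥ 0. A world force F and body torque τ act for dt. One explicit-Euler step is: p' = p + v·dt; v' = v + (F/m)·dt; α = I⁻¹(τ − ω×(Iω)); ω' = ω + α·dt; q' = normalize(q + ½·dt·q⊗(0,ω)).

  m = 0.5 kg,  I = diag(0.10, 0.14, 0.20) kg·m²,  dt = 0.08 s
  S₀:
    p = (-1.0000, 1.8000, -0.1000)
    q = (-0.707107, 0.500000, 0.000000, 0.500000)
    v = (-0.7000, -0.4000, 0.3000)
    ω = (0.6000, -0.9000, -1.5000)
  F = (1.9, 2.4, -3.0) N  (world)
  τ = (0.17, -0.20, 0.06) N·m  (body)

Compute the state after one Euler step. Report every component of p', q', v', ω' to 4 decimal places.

p' = (-1.0560, 1.7680, -0.0760)
q' = (-0.6872, 0.4997, 0.0673, 0.5230)
v' = (-0.3960, -0.0160, -0.1800)
ω' = (0.6712, -1.0657, -1.4674)

p' = p + v·dt = (-1.0560, 1.7680, -0.0760)
v + (F/m)dt = (-0.3960, -0.0160, -0.1800)
angular accel α = (0.8900, -2.0714, 0.4080)
ω + α·dt = (0.6712, -1.0657, -1.4674)
q⊗(0,ω) = (0.4500000, 0.0257358, 1.6863963, 0.6106605)
q + ½dt·q⊗(0,ω), renormalized = (-0.6872, 0.4997, 0.0673, 0.5230)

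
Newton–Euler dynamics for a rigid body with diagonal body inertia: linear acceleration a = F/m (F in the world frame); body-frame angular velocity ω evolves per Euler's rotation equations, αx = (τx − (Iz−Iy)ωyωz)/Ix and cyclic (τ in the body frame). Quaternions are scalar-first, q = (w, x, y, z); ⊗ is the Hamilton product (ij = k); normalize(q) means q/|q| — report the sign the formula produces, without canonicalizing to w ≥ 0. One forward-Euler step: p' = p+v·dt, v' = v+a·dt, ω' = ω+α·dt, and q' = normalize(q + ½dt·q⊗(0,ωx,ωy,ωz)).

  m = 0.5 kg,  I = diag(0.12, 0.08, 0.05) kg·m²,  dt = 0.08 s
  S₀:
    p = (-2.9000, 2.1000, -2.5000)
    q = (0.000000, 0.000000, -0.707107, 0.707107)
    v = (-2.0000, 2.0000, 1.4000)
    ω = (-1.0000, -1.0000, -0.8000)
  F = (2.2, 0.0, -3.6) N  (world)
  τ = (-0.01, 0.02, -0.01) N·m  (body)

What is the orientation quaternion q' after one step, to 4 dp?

q' = (-0.0056, 0.0508, -0.7338, 0.6774)

q⊗(0,ω) = (-0.1414214, 1.2727926, -0.7071070, -0.7071070)
q + ½dt·q⊗(0,ω), renormalized = (-0.0056, 0.0508, -0.7338, 0.6774)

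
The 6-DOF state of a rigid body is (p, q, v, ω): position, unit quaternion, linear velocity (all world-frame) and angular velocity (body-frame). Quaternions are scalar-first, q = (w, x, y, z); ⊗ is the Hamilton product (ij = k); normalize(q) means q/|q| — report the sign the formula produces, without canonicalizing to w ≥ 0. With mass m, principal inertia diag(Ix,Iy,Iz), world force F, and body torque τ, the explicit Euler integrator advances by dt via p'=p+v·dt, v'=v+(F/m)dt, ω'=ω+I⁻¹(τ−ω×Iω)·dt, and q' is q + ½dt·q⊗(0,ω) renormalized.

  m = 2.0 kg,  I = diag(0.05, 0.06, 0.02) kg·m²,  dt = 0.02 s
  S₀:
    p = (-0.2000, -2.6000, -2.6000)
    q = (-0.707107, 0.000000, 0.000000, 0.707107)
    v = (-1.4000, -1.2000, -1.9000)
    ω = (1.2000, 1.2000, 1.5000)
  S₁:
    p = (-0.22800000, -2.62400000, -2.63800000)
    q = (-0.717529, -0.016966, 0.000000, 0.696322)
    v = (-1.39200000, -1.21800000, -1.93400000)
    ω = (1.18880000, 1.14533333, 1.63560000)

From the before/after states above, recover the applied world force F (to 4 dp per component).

Δv = v₁−v₀ = (0.00800000, -0.01800000, -0.03400000)
applied force F = (0.8000, -1.8000, -3.4000)

F = (0.8000, -1.8000, -3.4000)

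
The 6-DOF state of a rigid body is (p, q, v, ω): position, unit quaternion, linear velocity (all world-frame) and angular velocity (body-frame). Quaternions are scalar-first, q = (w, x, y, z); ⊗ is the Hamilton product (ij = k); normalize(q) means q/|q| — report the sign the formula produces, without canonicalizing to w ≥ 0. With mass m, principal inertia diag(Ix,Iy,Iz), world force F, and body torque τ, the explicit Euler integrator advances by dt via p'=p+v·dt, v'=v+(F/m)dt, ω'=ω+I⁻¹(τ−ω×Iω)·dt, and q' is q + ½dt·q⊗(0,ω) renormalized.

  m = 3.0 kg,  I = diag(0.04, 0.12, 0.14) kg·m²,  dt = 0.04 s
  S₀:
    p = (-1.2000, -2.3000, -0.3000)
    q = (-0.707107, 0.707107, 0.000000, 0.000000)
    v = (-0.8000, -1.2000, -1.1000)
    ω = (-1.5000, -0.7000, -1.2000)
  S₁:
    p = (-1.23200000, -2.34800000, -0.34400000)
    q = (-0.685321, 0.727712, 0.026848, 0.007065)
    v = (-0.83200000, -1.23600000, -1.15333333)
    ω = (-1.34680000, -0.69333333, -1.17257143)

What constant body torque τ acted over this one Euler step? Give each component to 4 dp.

τ = (0.1700, -0.1600, 0.1800)

ω₁ − ω₀ = (0.15320000, 0.00666667, 0.02742857)
gyro term ω₀×Iω₀ = (0.0168, -0.1800, 0.0840)
I·α + gyro = (0.1700, -0.1600, 0.1800)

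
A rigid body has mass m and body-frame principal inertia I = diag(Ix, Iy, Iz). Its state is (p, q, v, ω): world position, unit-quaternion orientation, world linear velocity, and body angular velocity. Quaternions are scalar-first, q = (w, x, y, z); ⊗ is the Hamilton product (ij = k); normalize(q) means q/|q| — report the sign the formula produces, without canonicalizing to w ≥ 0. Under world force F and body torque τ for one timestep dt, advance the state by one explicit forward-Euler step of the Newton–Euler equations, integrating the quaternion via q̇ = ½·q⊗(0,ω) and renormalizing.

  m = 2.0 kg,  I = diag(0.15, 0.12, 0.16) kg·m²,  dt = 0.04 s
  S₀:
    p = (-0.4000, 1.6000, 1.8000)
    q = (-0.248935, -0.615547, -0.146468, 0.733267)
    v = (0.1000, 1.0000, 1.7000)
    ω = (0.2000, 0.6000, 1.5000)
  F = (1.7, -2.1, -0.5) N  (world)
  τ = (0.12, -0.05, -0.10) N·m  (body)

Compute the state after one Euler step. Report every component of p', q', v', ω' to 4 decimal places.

p' = (-0.3960, 1.6400, 1.8680)
q' = (-0.2666, -0.6294, -0.1280, 0.7186)
v' = (0.1340, 0.9580, 1.6900)
ω' = (0.2224, 0.5843, 1.4759)

precession coupling ω×(Iω) = (0.0360, -0.0030, -0.0036)
angular accel α = (0.5600, -0.3917, -0.6025)
new body rate ω' = (0.2224, 0.5843, 1.4759)
q⊗(0,ω) = (-0.8889103, -0.7094492, 0.9206129, -0.7134371)
q' = normalize(q + ½dt·q⊗(0,ω)) = (-0.2666, -0.6294, -0.1280, 0.7186)
p + v·dt = (-0.3960, 1.6400, 1.8680)
v' = v + a·dt = (0.1340, 0.9580, 1.6900)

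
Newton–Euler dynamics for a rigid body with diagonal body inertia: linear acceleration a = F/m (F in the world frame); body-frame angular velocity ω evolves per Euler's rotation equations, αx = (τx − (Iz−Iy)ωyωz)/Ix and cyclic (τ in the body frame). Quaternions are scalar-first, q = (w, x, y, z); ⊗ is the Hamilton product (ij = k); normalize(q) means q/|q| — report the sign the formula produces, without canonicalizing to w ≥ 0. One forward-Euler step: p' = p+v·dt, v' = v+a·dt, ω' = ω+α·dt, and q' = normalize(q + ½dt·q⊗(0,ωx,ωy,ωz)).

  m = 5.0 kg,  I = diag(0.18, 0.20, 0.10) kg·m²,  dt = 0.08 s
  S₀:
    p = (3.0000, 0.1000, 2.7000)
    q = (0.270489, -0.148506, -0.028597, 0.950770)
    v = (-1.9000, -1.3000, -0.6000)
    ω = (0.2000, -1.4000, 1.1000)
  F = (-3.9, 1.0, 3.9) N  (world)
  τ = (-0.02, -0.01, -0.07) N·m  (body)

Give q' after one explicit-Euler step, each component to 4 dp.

q' = (0.2277, -0.0941, -0.0295, 0.9687)

Hamilton product q⊗(0,ω) = (-1.0561816, 1.3537191, -0.0251740, 0.5111657)
q + ½dt·q⊗(0,ω), renormalized = (0.2277, -0.0941, -0.0295, 0.9687)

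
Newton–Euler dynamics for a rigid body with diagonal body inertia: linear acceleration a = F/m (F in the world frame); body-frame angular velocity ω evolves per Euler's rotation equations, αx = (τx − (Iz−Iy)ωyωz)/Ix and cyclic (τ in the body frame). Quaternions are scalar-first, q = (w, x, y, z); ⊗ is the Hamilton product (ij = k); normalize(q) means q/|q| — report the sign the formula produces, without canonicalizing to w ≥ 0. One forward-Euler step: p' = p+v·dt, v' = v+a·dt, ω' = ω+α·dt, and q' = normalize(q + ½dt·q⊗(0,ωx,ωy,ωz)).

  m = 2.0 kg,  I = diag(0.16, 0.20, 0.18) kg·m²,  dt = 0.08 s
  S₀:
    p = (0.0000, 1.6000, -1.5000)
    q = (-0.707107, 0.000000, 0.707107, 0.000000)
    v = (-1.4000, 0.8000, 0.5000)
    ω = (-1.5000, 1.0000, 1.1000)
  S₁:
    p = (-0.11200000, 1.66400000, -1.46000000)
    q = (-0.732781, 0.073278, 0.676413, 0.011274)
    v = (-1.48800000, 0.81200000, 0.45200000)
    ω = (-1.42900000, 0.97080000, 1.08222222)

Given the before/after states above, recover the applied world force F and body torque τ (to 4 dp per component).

v₁ − v₀ = (-0.08800000, 0.01200000, -0.04800000)
applied force F = (-2.2000, 0.3000, -1.2000)
rate change Δω = (0.07100000, -0.02920000, -0.01777778)
ω₀×(Iω₀) = (-0.0220, 0.0330, -0.0600)
I·α + gyro = (0.1200, -0.0400, -0.1000)

F = (-2.2000, 0.3000, -1.2000)
τ = (0.1200, -0.0400, -0.1000)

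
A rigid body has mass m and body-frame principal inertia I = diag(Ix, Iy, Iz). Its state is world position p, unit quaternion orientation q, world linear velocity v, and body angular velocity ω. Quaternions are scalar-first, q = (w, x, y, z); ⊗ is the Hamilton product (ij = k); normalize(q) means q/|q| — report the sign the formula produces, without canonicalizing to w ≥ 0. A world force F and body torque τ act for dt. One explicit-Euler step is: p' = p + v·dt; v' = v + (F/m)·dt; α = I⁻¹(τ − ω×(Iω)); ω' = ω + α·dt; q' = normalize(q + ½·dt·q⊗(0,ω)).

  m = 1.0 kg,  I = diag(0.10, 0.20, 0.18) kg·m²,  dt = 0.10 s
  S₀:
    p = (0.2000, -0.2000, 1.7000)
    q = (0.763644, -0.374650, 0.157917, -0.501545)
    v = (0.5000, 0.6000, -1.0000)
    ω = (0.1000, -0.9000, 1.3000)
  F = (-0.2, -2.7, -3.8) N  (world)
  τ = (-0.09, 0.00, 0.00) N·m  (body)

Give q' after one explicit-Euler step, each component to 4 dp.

q' = (0.8027, -0.3819, 0.1449, -0.4345)

Hamilton product q⊗(0,ω) = (0.8315988, -0.1697340, -0.2503891, 1.3141305)
q' = normalize(q + ½dt·q⊗(0,ω)) = (0.8027, -0.3819, 0.1449, -0.4345)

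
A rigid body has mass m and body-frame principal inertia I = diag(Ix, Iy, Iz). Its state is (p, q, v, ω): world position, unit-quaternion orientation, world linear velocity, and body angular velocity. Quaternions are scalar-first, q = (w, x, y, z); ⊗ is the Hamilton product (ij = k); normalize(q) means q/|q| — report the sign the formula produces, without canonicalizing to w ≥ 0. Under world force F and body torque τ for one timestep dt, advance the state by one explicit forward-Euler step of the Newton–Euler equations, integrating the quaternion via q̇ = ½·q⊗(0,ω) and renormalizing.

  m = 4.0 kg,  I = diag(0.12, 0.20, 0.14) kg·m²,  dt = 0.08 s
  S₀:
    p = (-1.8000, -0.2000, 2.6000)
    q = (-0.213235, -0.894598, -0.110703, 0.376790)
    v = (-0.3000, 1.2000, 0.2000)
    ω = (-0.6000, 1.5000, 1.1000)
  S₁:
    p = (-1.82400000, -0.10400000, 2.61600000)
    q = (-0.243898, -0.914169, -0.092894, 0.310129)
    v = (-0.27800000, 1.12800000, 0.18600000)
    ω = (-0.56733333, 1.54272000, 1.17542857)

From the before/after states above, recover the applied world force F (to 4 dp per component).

F = (1.1000, -3.6000, -0.7000)

v₁ − v₀ = (0.02200000, -0.07200000, -0.01400000)
m·(v₁−v₀)/dt = (1.1000, -3.6000, -0.7000)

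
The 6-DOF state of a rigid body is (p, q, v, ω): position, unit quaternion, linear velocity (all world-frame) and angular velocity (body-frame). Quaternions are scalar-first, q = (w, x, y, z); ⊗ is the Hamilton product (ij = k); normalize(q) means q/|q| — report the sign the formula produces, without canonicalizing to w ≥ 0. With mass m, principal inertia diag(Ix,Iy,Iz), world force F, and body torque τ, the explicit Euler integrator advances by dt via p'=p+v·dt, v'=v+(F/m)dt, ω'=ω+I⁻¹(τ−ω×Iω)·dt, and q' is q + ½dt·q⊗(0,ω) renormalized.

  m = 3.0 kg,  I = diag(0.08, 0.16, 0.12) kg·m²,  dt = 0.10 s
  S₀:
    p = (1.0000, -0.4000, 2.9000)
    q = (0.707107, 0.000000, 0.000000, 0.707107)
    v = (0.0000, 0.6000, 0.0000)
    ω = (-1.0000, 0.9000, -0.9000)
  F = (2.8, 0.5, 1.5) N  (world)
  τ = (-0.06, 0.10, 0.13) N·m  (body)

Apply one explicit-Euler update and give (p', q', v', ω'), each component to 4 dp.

p' = (1.0000, -0.3400, 2.9000)
q' = (0.7365, -0.0670, -0.0035, 0.6731)
v' = (0.0933, 0.6167, 0.0500)
ω' = (-1.1155, 0.9850, -0.7317)

precession coupling ω×(Iω) = (0.0324, -0.0360, -0.0720)
α = I⁻¹(τ − ω×Iω) = (-1.1550, 0.8500, 1.6833)
new body rate ω' = (-1.1155, 0.9850, -0.7317)
q⊗(0,ω) = (0.6363963, -1.3435033, -0.0707107, -0.6363963)
q + ½dt·q⊗(0,ω), renormalized = (0.7365, -0.0670, -0.0035, 0.6731)
p + v·dt = (1.0000, -0.3400, 2.9000)
v' = v + a·dt = (0.0933, 0.6167, 0.0500)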